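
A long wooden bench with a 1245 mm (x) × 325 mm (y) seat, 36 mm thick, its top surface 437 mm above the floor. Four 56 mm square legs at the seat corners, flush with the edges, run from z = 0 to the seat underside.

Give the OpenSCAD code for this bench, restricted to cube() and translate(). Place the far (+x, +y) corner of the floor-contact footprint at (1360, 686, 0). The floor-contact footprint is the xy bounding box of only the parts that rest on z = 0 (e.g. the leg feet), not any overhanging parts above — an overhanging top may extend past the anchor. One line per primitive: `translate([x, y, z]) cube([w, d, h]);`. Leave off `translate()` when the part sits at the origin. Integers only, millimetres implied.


// leg_h = 437 − 36 = 401
translate([115, 361, 401]) cube([1245, 325, 36]);
translate([115, 361, 0]) cube([56, 56, 401]);
translate([115, 630, 0]) cube([56, 56, 401]);
translate([1304, 361, 0]) cube([56, 56, 401]);
translate([1304, 630, 0]) cube([56, 56, 401]);


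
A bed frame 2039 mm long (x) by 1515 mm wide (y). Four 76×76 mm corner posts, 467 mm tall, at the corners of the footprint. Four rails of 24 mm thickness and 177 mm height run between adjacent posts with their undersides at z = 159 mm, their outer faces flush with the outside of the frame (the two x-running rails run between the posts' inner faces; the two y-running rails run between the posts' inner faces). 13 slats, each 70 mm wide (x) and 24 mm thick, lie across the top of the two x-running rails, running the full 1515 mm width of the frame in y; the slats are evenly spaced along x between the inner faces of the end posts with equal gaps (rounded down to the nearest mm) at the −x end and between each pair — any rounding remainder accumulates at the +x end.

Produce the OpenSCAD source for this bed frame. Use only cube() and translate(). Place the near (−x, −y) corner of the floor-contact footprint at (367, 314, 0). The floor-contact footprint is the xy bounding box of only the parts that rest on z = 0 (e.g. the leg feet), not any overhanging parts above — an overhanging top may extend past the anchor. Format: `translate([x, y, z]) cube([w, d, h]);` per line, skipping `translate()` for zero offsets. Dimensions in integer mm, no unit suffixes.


translate([367, 314, 0]) cube([76, 76, 467]);
translate([367, 1753, 0]) cube([76, 76, 467]);
translate([2330, 314, 0]) cube([76, 76, 467]);
translate([2330, 1753, 0]) cube([76, 76, 467]);
translate([443, 314, 159]) cube([1887, 24, 177]);
translate([443, 1805, 159]) cube([1887, 24, 177]);
translate([367, 390, 159]) cube([24, 1363, 177]);
translate([2382, 390, 159]) cube([24, 1363, 177]);
translate([512, 314, 336]) cube([70, 1515, 24]);
translate([651, 314, 336]) cube([70, 1515, 24]);
translate([790, 314, 336]) cube([70, 1515, 24]);
translate([929, 314, 336]) cube([70, 1515, 24]);
translate([1068, 314, 336]) cube([70, 1515, 24]);
translate([1207, 314, 336]) cube([70, 1515, 24]);
translate([1346, 314, 336]) cube([70, 1515, 24]);
translate([1485, 314, 336]) cube([70, 1515, 24]);
translate([1624, 314, 336]) cube([70, 1515, 24]);
translate([1763, 314, 336]) cube([70, 1515, 24]);
translate([1902, 314, 336]) cube([70, 1515, 24]);
translate([2041, 314, 336]) cube([70, 1515, 24]);
translate([2180, 314, 336]) cube([70, 1515, 24]);


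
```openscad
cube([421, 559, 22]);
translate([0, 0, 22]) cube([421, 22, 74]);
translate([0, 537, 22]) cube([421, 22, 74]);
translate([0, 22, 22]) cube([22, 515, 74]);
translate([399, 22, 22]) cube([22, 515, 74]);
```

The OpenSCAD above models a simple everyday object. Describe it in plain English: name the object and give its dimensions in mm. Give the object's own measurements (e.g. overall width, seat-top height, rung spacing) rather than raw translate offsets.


An open-topped rectangular box: outside dimensions 421×559×96 mm, with a uniform wall and base thickness of 22 mm. The base is a full 421×559 slab on the floor; four walls sit on top of the base. The front and back walls (the −y and +y sides) span the full width; the two side walls fit between them.


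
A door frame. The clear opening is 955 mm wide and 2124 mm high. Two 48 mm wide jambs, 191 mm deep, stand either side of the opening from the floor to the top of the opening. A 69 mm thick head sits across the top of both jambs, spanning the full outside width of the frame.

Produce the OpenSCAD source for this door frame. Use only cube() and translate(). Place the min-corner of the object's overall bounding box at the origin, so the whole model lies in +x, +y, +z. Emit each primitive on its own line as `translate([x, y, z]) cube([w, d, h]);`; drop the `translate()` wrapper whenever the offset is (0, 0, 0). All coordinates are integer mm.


cube([48, 191, 2124]);
translate([1003, 0, 0]) cube([48, 191, 2124]);
translate([0, 0, 2124]) cube([1051, 191, 69]);


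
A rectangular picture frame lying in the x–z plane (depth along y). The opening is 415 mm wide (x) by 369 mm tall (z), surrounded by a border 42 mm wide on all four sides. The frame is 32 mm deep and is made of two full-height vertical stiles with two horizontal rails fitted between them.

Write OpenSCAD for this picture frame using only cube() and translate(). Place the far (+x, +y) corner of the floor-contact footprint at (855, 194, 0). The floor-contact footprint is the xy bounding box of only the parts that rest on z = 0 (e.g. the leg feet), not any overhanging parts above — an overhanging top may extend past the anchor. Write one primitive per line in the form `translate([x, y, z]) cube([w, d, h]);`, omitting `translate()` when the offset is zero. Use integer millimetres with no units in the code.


translate([356, 162, 0]) cube([42, 32, 453]);
translate([813, 162, 0]) cube([42, 32, 453]);
translate([398, 162, 0]) cube([415, 32, 42]);
translate([398, 162, 411]) cube([415, 32, 42]);


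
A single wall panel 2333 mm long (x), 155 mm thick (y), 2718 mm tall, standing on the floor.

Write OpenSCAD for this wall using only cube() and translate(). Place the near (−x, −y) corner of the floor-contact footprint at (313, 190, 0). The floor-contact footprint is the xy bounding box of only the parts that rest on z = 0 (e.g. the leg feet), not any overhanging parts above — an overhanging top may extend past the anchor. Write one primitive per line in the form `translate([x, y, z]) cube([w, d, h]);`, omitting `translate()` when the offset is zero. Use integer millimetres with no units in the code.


translate([313, 190, 0]) cube([2333, 155, 2718]);


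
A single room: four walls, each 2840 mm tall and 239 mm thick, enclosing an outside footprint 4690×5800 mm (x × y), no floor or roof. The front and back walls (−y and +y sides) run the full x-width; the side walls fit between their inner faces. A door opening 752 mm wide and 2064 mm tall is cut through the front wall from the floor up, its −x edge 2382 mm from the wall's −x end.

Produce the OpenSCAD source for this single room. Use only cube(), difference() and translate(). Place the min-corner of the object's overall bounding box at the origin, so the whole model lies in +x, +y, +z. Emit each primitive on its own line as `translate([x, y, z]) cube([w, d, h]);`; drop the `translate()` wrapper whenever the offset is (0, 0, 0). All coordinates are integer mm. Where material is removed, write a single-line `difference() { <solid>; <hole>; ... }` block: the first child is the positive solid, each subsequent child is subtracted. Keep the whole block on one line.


difference() { cube([4690, 239, 2840]); translate([2382, 0, 0]) cube([752, 239, 2064]); }
translate([0, 5561, 0]) cube([4690, 239, 2840]);
translate([0, 239, 0]) cube([239, 5322, 2840]);
translate([4451, 239, 0]) cube([239, 5322, 2840]);


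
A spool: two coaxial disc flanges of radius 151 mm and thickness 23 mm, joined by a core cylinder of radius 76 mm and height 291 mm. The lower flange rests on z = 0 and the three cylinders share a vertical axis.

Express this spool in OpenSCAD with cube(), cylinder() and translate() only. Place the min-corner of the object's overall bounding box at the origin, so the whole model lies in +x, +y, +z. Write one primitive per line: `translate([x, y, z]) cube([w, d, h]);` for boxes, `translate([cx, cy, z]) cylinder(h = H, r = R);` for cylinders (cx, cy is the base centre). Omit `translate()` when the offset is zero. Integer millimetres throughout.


translate([151, 151, 0]) cylinder(h = 23, r = 151);
translate([151, 151, 23]) cylinder(h = 291, r = 76);
translate([151, 151, 314]) cylinder(h = 23, r = 151);


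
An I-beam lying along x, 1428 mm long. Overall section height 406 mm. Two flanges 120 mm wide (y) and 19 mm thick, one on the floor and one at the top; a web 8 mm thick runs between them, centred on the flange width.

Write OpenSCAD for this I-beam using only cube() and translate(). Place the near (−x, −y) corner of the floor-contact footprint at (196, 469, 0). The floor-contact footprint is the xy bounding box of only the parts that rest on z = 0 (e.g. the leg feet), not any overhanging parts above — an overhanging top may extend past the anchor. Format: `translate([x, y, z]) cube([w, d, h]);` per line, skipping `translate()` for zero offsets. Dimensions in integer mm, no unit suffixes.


translate([196, 469, 0]) cube([1428, 120, 19]);
translate([196, 525, 19]) cube([1428, 8, 368]);
translate([196, 469, 387]) cube([1428, 120, 19]);


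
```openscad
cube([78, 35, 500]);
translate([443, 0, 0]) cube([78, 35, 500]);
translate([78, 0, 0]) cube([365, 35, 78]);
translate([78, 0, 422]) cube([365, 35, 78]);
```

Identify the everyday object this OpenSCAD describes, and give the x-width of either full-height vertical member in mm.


A picture frame. The border width is 78 mm.

Four thin pieces enclosing a rectangular opening — a picture frame. The two full-height stiles are 500 mm tall; the top rail sits at z = 422 and is 78 mm tall, so the border above the opening is 500 − 422 = 78 mm, matching the stile x-width.


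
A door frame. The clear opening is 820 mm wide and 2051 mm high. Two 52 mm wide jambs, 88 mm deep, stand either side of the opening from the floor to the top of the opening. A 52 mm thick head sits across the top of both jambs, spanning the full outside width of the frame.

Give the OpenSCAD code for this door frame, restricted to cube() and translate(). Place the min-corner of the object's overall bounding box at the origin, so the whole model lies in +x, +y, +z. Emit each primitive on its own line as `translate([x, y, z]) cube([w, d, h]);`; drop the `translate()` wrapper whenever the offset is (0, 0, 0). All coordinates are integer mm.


cube([52, 88, 2051]);
translate([872, 0, 0]) cube([52, 88, 2051]);
translate([0, 0, 2051]) cube([924, 88, 52]);


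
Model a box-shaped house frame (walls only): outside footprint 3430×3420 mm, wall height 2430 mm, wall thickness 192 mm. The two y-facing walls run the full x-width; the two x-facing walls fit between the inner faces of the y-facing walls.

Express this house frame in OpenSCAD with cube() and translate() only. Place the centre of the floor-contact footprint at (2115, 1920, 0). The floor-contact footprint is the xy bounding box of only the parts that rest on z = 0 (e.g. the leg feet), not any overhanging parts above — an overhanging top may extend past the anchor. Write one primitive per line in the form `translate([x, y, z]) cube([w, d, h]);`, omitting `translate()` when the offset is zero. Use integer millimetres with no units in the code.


translate([400, 210, 0]) cube([3430, 192, 2430]);
translate([400, 3438, 0]) cube([3430, 192, 2430]);
translate([400, 402, 0]) cube([192, 3036, 2430]);
translate([3638, 402, 0]) cube([192, 3036, 2430]);


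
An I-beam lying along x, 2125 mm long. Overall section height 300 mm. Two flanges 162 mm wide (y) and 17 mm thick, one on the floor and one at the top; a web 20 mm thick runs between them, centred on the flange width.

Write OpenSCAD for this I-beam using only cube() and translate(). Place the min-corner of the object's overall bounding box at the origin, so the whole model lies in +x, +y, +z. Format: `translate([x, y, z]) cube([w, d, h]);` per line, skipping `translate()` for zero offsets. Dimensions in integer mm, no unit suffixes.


cube([2125, 162, 17]);
translate([0, 71, 17]) cube([2125, 20, 266]);
translate([0, 0, 283]) cube([2125, 162, 17]);


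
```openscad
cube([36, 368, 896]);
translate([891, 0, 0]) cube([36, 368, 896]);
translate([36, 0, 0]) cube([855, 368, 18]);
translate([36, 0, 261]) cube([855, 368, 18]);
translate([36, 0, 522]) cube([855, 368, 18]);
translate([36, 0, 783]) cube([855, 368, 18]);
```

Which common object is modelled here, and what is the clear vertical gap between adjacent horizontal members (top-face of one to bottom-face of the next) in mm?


A bookshelf. The clear shelf gap is 243 mm.

Two tall side panels with 4 horizontal boards between them — a bookshelf. The first two shelf undersides are at z = 0 and z = 261; with shelf thickness 18, the clear gap is 261 − 0 − 18 = 243 mm.


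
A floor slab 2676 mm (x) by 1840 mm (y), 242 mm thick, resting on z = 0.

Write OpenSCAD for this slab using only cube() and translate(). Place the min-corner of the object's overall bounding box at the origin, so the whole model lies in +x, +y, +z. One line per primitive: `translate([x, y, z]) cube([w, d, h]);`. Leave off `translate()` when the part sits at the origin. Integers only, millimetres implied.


cube([2676, 1840, 242]);


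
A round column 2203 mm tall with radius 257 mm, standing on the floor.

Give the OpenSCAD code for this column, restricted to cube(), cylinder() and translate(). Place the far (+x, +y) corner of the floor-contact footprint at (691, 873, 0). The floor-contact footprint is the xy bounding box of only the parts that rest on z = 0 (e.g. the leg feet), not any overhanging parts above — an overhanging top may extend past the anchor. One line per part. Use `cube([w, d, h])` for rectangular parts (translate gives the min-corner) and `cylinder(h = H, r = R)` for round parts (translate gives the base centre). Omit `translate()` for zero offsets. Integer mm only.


translate([434, 616, 0]) cylinder(h = 2203, r = 257);


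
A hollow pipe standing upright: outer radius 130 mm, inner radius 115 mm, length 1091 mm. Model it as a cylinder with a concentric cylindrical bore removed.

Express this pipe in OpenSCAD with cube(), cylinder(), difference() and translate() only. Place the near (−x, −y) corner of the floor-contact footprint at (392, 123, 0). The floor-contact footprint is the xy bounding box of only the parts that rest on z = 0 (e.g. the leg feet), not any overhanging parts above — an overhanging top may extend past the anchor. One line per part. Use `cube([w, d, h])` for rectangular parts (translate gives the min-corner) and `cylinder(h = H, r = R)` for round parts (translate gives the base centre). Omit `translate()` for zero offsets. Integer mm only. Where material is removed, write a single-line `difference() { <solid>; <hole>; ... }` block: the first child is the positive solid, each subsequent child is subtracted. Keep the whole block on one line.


difference() { translate([522, 253, 0]) cylinder(h = 1091, r = 130); translate([522, 253, 0]) cylinder(h = 1091, r = 115); }


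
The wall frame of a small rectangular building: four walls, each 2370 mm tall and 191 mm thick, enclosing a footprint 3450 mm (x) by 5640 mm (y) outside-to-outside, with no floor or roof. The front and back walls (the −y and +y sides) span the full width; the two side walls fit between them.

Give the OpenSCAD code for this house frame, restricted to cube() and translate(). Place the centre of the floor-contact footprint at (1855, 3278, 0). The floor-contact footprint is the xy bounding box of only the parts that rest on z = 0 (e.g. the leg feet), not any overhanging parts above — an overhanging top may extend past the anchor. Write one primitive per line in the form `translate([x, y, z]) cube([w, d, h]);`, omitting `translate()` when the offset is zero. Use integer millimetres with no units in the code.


translate([130, 458, 0]) cube([3450, 191, 2370]);
translate([130, 5907, 0]) cube([3450, 191, 2370]);
translate([130, 649, 0]) cube([191, 5258, 2370]);
translate([3389, 649, 0]) cube([191, 5258, 2370]);


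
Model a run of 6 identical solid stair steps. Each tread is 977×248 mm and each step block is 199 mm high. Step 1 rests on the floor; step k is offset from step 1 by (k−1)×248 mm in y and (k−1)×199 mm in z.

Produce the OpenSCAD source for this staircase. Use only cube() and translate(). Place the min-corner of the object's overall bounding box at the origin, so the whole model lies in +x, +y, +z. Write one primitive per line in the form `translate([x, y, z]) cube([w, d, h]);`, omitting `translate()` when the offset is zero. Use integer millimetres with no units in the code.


cube([977, 248, 199]);
translate([0, 248, 199]) cube([977, 248, 199]);
translate([0, 496, 398]) cube([977, 248, 199]);
translate([0, 744, 597]) cube([977, 248, 199]);
translate([0, 992, 796]) cube([977, 248, 199]);
translate([0, 1240, 995]) cube([977, 248, 199]);


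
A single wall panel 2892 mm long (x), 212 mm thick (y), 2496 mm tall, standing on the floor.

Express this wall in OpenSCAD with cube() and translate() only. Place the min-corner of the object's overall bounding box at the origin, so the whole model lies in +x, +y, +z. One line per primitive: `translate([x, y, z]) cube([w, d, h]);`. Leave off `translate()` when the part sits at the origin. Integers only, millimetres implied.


cube([2892, 212, 2496]);


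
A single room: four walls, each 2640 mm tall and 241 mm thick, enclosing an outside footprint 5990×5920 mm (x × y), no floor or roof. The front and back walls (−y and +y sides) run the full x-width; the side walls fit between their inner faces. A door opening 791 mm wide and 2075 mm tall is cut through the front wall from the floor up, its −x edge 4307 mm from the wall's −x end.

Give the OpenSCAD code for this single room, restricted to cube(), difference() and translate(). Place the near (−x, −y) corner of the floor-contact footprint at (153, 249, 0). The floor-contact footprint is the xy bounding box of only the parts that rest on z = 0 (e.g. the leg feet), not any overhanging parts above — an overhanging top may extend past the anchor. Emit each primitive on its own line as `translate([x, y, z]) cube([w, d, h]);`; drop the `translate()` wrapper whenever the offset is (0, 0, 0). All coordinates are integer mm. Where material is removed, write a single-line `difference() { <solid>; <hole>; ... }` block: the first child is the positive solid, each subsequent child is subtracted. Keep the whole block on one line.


difference() { translate([153, 249, 0]) cube([5990, 241, 2640]); translate([4460, 249, 0]) cube([791, 241, 2075]); }
translate([153, 5928, 0]) cube([5990, 241, 2640]);
translate([153, 490, 0]) cube([241, 5438, 2640]);
translate([5902, 490, 0]) cube([241, 5438, 2640]);


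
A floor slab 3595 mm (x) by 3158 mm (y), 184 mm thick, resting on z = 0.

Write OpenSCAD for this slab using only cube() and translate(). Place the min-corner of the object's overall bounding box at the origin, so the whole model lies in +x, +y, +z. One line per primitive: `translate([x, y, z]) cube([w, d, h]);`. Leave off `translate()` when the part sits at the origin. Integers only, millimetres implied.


cube([3595, 3158, 184]);


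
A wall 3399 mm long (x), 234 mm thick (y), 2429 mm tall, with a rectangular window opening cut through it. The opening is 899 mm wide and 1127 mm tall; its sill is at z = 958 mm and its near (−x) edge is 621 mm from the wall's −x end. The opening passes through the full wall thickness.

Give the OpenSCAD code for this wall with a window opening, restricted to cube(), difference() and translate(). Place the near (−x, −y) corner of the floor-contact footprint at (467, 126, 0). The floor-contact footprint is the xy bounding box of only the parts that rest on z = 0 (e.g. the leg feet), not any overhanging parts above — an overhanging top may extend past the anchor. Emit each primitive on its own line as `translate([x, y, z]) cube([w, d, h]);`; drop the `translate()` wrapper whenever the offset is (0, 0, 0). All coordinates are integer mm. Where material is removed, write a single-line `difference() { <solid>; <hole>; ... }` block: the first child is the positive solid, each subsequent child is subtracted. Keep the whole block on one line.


difference() { translate([467, 126, 0]) cube([3399, 234, 2429]); translate([1088, 126, 958]) cube([899, 234, 1127]); }


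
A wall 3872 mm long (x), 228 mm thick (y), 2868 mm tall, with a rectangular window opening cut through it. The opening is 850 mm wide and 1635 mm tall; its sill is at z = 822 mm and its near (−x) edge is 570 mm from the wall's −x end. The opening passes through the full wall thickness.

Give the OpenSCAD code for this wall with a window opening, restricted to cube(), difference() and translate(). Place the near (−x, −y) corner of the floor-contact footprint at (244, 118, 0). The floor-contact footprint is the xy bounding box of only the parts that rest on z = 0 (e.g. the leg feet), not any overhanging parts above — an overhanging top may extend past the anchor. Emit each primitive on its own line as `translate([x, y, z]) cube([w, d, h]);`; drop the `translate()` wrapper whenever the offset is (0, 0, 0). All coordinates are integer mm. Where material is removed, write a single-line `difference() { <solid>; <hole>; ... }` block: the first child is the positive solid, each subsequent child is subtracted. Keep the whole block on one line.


difference() { translate([244, 118, 0]) cube([3872, 228, 2868]); translate([814, 118, 822]) cube([850, 228, 1635]); }


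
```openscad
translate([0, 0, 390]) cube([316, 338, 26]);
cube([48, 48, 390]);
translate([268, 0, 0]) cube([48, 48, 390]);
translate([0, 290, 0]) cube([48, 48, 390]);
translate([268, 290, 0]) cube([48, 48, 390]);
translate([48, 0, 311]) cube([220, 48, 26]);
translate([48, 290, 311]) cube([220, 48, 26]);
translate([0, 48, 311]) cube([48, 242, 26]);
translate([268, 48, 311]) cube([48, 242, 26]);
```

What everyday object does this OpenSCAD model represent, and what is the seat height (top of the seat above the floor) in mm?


A stool. The seat height is 416 mm.

A 316×338×26 slab at z = 390 on four corner posts — a stool. The seat top is 390 + 26 = 416 mm.


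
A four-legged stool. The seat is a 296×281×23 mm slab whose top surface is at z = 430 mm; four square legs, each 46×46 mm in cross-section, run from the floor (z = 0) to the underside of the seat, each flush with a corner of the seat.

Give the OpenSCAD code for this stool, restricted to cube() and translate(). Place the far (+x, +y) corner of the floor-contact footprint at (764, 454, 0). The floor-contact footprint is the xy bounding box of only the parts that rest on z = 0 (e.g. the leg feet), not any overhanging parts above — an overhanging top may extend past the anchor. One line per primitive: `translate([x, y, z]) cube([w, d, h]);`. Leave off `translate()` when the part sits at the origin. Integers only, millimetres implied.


translate([468, 173, 407]) cube([296, 281, 23]);
translate([468, 173, 0]) cube([46, 46, 407]);
translate([718, 173, 0]) cube([46, 46, 407]);
translate([468, 408, 0]) cube([46, 46, 407]);
translate([718, 408, 0]) cube([46, 46, 407]);


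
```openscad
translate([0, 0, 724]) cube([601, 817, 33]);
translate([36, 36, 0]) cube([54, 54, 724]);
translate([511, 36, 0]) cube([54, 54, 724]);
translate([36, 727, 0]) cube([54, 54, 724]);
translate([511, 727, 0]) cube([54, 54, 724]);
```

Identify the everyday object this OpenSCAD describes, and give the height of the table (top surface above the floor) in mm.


A table. The table height is 757 mm.

A 601×817×33 slab sits at z = 724 on four 54 mm square posts — a table. The top surface is at 724 + 33 = 757 mm.


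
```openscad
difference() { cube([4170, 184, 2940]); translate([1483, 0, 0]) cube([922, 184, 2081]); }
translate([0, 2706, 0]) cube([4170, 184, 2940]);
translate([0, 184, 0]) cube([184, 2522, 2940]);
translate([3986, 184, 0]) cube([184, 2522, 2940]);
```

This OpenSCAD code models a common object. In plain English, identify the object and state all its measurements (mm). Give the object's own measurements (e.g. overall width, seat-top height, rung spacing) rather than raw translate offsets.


A single room: four walls, each 2940 mm tall and 184 mm thick, enclosing an outside footprint 4170×2890 mm (x × y), no floor or roof. The front and back walls (−y and +y sides) run the full x-width; the side walls fit between their inner faces. A door opening 922 mm wide and 2081 mm tall is cut through the front wall from the floor up, its −x edge 1483 mm from the wall's −x end.


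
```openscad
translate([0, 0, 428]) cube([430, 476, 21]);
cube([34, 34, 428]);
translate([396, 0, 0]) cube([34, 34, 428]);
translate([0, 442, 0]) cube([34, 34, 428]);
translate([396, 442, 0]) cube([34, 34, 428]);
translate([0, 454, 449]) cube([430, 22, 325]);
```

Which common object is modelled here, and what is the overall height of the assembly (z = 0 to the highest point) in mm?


A chair. The overall height is 774 mm.

A slab on four corner posts with a tall panel at the back — a chair. The seat slab sits at z = 428 with thickness 21, and the 325 mm backrest starts at the seat top, so the overall height is 428 + 21 + 325 = 774 mm.


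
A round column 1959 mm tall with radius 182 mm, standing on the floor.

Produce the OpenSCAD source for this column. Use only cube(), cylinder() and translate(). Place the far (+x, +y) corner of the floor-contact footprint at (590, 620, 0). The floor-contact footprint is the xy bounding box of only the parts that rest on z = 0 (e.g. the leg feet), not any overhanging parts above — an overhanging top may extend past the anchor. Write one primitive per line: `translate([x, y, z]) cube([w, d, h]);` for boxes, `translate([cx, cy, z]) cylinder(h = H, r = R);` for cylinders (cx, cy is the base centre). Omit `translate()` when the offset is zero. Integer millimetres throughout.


translate([408, 438, 0]) cylinder(h = 1959, r = 182);


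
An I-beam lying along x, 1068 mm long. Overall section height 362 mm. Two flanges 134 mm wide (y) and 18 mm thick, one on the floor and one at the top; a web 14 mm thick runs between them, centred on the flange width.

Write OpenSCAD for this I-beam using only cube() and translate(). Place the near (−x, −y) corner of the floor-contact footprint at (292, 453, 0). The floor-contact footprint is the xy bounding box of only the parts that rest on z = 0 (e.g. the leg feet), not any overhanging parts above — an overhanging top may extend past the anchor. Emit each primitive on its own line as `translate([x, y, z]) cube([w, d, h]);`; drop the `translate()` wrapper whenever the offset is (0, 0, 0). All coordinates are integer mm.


translate([292, 453, 0]) cube([1068, 134, 18]);
translate([292, 513, 18]) cube([1068, 14, 326]);
translate([292, 453, 344]) cube([1068, 134, 18]);


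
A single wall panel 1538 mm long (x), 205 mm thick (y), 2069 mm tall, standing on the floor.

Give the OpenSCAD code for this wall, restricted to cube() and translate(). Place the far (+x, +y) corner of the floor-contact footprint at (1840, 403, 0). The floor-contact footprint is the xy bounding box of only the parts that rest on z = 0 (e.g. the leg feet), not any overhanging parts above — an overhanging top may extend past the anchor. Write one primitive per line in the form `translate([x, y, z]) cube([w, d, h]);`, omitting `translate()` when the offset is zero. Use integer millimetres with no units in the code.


translate([302, 198, 0]) cube([1538, 205, 2069]);


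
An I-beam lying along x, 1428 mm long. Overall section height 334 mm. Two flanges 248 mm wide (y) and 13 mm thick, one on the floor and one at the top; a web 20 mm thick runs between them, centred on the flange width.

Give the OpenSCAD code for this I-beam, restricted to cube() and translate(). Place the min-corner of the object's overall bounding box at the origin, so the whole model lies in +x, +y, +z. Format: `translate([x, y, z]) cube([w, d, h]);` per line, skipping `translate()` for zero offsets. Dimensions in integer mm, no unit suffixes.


cube([1428, 248, 13]);
translate([0, 114, 13]) cube([1428, 20, 308]);
translate([0, 0, 321]) cube([1428, 248, 13]);


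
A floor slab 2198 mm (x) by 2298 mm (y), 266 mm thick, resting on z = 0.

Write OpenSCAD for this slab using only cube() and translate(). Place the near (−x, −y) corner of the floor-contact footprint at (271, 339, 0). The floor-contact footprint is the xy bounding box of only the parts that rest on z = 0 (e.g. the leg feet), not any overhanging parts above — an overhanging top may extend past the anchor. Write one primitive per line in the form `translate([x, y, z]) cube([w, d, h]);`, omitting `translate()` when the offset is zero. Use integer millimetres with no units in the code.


translate([271, 339, 0]) cube([2198, 2298, 266]);


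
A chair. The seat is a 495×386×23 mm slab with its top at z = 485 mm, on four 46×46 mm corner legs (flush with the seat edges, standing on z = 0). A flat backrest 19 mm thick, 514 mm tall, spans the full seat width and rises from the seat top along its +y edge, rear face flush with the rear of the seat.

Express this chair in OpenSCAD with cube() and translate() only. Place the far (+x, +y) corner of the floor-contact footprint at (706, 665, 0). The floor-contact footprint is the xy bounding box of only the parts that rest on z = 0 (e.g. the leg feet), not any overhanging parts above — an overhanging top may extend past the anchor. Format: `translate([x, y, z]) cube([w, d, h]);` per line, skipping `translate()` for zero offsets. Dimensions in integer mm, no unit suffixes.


translate([211, 279, 462]) cube([495, 386, 23]);
translate([211, 279, 0]) cube([46, 46, 462]);
translate([660, 279, 0]) cube([46, 46, 462]);
translate([211, 619, 0]) cube([46, 46, 462]);
translate([660, 619, 0]) cube([46, 46, 462]);
translate([211, 646, 485]) cube([495, 19, 514]);


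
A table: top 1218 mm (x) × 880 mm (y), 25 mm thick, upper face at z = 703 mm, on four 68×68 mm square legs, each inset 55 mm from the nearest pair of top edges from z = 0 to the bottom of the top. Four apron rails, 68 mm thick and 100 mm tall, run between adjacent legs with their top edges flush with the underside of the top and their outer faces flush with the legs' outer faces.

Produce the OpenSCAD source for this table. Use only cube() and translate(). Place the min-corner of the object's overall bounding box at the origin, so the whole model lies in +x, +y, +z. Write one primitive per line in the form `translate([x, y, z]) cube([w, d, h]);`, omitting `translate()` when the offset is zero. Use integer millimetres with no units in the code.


// leg_h = 703 - 25 = 678
// apron z = 678 - 100 = 578
translate([0, 0, 678]) cube([1218, 880, 25]);
translate([55, 55, 0]) cube([68, 68, 678]);
translate([1095, 55, 0]) cube([68, 68, 678]);
translate([55, 757, 0]) cube([68, 68, 678]);
translate([1095, 757, 0]) cube([68, 68, 678]);
translate([123, 55, 578]) cube([972, 68, 100]);
translate([123, 757, 578]) cube([972, 68, 100]);
translate([55, 123, 578]) cube([68, 634, 100]);
translate([1095, 123, 578]) cube([68, 634, 100]);


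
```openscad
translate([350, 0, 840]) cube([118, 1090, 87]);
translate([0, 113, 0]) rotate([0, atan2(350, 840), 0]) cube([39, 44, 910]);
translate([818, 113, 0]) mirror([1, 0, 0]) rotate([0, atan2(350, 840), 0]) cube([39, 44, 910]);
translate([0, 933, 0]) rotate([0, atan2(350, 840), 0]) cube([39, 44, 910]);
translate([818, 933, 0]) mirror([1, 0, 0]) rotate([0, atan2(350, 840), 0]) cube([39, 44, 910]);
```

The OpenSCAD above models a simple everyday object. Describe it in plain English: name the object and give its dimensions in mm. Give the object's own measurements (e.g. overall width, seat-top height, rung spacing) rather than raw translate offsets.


A sawhorse. A 118×1090×87 mm beam (x, y, z) sits on two A-frame leg pairs. Each pair is two raked legs of 39×44 mm section (44 mm along y) splaying symmetrically in x. Each leg rises 840 mm vertically over 350 mm of horizontal reach and is 910 mm long along its own axis. Every leg's outer bottom edge rests on the floor and its outer top edge meets a bottom edge of the beam — the left legs (tilting toward +x) meet the beam's −x bottom edge, the right legs (their mirror images, tilting toward −x) meet its +x bottom edge — so the leg tops tuck under the beam, the beam's underside is 840 mm above the floor, and the feet are 818 mm apart outside-to-outside with the beam centred between them. The two leg pairs are set in 113 mm from either end of the beam.


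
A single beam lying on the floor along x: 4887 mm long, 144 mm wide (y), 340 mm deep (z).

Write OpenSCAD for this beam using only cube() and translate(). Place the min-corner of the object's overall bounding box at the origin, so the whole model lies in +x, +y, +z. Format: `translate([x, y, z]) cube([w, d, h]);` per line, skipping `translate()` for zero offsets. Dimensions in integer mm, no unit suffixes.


cube([4887, 144, 340]);


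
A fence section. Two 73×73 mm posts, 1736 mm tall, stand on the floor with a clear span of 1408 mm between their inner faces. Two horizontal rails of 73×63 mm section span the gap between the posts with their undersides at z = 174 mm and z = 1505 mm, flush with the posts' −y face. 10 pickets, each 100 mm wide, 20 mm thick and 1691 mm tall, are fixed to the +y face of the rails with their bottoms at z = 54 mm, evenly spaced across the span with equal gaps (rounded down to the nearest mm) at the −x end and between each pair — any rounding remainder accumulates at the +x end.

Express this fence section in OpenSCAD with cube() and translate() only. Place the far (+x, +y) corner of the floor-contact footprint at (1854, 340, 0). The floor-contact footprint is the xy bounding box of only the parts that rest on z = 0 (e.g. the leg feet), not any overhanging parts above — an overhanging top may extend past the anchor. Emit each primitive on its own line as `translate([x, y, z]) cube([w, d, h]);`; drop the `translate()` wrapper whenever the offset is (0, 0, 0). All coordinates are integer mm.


translate([300, 267, 0]) cube([73, 73, 1736]);
translate([1781, 267, 0]) cube([73, 73, 1736]);
translate([373, 267, 174]) cube([1408, 73, 63]);
translate([373, 267, 1505]) cube([1408, 73, 63]);
translate([410, 340, 54]) cube([100, 20, 1691]);
translate([547, 340, 54]) cube([100, 20, 1691]);
translate([684, 340, 54]) cube([100, 20, 1691]);
translate([821, 340, 54]) cube([100, 20, 1691]);
translate([958, 340, 54]) cube([100, 20, 1691]);
translate([1095, 340, 54]) cube([100, 20, 1691]);
translate([1232, 340, 54]) cube([100, 20, 1691]);
translate([1369, 340, 54]) cube([100, 20, 1691]);
translate([1506, 340, 54]) cube([100, 20, 1691]);
translate([1643, 340, 54]) cube([100, 20, 1691]);


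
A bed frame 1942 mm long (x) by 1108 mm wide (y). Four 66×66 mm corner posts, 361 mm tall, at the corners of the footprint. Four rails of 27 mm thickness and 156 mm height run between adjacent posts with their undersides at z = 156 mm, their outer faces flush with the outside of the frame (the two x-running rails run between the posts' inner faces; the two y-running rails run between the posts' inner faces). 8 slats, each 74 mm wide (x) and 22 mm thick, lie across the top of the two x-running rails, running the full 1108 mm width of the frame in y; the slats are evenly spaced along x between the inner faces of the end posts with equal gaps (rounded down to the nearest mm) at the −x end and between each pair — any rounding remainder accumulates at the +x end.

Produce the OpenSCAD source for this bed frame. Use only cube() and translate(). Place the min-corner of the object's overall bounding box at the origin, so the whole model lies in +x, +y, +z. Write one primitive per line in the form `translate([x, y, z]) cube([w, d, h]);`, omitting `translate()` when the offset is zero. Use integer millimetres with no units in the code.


cube([66, 66, 361]);
translate([0, 1042, 0]) cube([66, 66, 361]);
translate([1876, 0, 0]) cube([66, 66, 361]);
translate([1876, 1042, 0]) cube([66, 66, 361]);
translate([66, 0, 156]) cube([1810, 27, 156]);
translate([66, 1081, 156]) cube([1810, 27, 156]);
translate([0, 66, 156]) cube([27, 976, 156]);
translate([1915, 66, 156]) cube([27, 976, 156]);
translate([201, 0, 312]) cube([74, 1108, 22]);
translate([410, 0, 312]) cube([74, 1108, 22]);
translate([619, 0, 312]) cube([74, 1108, 22]);
translate([828, 0, 312]) cube([74, 1108, 22]);
translate([1037, 0, 312]) cube([74, 1108, 22]);
translate([1246, 0, 312]) cube([74, 1108, 22]);
translate([1455, 0, 312]) cube([74, 1108, 22]);
translate([1664, 0, 312]) cube([74, 1108, 22]);


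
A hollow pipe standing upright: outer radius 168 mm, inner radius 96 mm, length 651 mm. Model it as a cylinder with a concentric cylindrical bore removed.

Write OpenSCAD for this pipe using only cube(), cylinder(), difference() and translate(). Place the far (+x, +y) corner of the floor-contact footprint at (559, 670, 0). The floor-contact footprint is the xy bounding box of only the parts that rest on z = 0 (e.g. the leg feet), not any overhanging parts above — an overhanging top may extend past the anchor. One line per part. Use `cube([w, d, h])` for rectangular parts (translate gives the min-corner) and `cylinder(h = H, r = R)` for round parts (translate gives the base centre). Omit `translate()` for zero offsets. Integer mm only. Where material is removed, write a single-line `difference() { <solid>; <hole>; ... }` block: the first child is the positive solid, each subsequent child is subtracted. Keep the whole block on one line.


difference() { translate([391, 502, 0]) cylinder(h = 651, r = 168); translate([391, 502, 0]) cylinder(h = 651, r = 96); }


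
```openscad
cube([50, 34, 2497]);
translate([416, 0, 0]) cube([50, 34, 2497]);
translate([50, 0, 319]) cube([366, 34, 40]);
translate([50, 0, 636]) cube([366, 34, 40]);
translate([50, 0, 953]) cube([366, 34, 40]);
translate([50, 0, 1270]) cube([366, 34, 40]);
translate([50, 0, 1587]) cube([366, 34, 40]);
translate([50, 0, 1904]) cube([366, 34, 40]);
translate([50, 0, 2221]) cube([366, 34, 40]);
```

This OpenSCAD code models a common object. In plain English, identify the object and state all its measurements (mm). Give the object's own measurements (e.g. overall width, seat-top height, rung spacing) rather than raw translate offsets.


A straight ladder. Two 50×34 mm vertical rails, 2497 mm tall, stand 466 mm apart (outside-to-outside) with their front faces coplanar on the −y side. 7 rungs, each 34 mm deep and 40 mm tall, span between the inner faces of the rails, front faces flush with the rails. The lowest rung's underside is at z = 319 mm and rungs are spaced 317 mm apart (underside to underside).


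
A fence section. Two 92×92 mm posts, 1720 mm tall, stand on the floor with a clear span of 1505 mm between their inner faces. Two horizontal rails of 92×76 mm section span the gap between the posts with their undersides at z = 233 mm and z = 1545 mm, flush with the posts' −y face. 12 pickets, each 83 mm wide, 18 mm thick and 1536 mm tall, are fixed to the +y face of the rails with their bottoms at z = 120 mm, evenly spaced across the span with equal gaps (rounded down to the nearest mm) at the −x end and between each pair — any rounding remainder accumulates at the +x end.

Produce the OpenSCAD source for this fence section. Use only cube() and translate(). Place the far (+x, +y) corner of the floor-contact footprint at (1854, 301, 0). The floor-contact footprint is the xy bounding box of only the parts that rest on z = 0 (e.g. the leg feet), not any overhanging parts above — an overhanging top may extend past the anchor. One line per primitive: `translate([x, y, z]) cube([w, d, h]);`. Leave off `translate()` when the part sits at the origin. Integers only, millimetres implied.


translate([165, 209, 0]) cube([92, 92, 1720]);
translate([1762, 209, 0]) cube([92, 92, 1720]);
translate([257, 209, 233]) cube([1505, 92, 76]);
translate([257, 209, 1545]) cube([1505, 92, 76]);
translate([296, 301, 120]) cube([83, 18, 1536]);
translate([418, 301, 120]) cube([83, 18, 1536]);
translate([540, 301, 120]) cube([83, 18, 1536]);
translate([662, 301, 120]) cube([83, 18, 1536]);
translate([784, 301, 120]) cube([83, 18, 1536]);
translate([906, 301, 120]) cube([83, 18, 1536]);
translate([1028, 301, 120]) cube([83, 18, 1536]);
translate([1150, 301, 120]) cube([83, 18, 1536]);
translate([1272, 301, 120]) cube([83, 18, 1536]);
translate([1394, 301, 120]) cube([83, 18, 1536]);
translate([1516, 301, 120]) cube([83, 18, 1536]);
translate([1638, 301, 120]) cube([83, 18, 1536]);
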